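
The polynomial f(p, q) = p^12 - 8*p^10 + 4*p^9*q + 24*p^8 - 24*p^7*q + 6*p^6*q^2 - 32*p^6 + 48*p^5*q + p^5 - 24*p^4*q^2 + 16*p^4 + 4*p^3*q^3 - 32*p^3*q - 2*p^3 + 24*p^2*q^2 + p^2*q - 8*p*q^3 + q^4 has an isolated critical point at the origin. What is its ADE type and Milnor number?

The Hessian of f at 0 is [[0, 0], [0, 0]] with rank 0, so corank 2. A Groebner basis of the Jacobian ideal J(f) in C{p,q} is {p*q^2, p*q/8 + q^3, p^2 - p*q/2}; counting standard monomials gives mu = 5. Corank 2; j^3 = -p^2*(2*p - q) has shape L^2 M (L != M), so D-series; mu = 5 gives D_5.

Type D_5, Milnor number mu = 5.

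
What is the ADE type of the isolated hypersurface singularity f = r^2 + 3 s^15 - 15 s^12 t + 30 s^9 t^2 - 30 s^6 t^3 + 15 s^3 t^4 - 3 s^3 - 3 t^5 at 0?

E_{8}

The Hessian of f at 0 has rank 1. Corank 2; j^3 = -3*s^3 is a perfect cube, so E-series; the 5-jet and mu = 8 give E_8.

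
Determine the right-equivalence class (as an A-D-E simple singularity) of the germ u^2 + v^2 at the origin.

A_{1}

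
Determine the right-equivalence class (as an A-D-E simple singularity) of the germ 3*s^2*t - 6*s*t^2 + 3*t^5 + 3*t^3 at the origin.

The Hessian of f at 0 is [[0, 0], [0, 0]] with rank 0, so corank 2. A Groebner basis of the Jacobian ideal J(f) in C{s,t} is {s^2/5 + t^4 - t^2/5, s^3 - t^3, s*t - t^2}; counting standard monomials gives mu = 6. Corank 2; j^3 = 3*t*(s - t)^2 has shape L^2 M (L != M), so D-series; mu = 6 gives D_6.

D_{6}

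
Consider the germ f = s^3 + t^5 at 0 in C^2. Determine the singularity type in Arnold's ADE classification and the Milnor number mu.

The Hessian of f at 0 is [[0, 0], [0, 0]] with rank 0, so corank 2. A Groebner basis of the Jacobian ideal J(f) in C{s,t} is {t^4, s^2}; counting standard monomials gives mu = 8. Corank 2; j^3 = s^3 is a perfect cube, so E-series; the 5-jet and mu = 8 give E_8.

Type E_{8}, Milnor number mu = 8.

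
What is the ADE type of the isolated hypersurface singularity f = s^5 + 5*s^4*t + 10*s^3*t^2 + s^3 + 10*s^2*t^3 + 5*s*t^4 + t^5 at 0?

E_{8}

The Hessian of f at 0 has rank 0. Corank 2; j^3 = s^3 is a perfect cube, so E-series; the 5-jet and mu = 8 give E_8.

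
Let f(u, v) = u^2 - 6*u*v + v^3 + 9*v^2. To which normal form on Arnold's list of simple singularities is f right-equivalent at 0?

A_{2}

The Hessian of f at 0 has rank 1. Corank 1: A-series; mu = 2 gives A_2.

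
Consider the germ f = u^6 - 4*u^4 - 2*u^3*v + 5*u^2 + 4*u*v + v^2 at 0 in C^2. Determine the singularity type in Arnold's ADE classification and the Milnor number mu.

The Hessian of f at 0 is [[10, 4], [4, 2]] with rank 2, so corank 0. A Groebner basis of the Jacobian ideal J(f) in C{u,v} is {u, v}; counting standard monomials gives mu = 1. Corank 0: nondegenerate Morse point, so A_1.

Type A_{1}, Milnor number mu = 1.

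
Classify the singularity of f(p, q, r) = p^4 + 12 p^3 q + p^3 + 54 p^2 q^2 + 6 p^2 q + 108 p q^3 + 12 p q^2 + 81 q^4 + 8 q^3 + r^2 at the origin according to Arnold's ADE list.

E6

The Hessian of f at 0 has rank 1. Corank 2; j^3 = (p + 2*q)^3 is a perfect cube, so E-series; the 4-jet and mu = 6 give E_6.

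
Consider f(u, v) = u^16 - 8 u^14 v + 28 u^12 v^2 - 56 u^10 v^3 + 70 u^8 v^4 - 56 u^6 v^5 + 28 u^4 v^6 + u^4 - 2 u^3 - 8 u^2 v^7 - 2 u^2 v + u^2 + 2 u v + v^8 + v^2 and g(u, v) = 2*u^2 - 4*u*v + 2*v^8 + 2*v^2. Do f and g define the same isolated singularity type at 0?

Yes.

The Hessian of f at 0 is [[2, 2], [2, 2]] with rank 1, so corank 1. A Groebner basis of the Jacobian ideal J(f) in C{u,v} is {u*v^3 + 6*u*v^2 + 5*u*v + u + 3*v^3 + 4*v^2 + v, -14*u*v^2 - 14*u*v - 3*u + v^4 - 6*v^3 - 11*v^2 - 3*v, u^2 - u - v}; counting standard monomials gives mu = 7. Corank 1: A-series; mu = 7 gives A_7. The Hessian of g at 0 is [[4, -4], [-4, 4]] with rank 1, so corank 1. A Groebner basis of the Jacobian ideal J(g) in C{u,v} is {v^7, u - v}; counting standard monomials gives mu = 7. Corank 1: A-series; mu = 7 gives A_7. Both have type A_7, hence right-equivalent.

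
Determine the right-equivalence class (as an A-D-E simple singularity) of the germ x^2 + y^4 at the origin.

A_3

The Hessian of f at 0 has rank 1. Corank 1: A-series; mu = 3 gives A_3.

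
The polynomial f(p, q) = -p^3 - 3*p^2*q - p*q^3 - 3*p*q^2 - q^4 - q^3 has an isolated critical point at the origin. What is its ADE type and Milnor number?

Type E7, Milnor number mu = 7.

The Hessian of f at 0 has rank 0. Corank 2; j^3 = -(p + q)^3 is a perfect cube, so E-series; the 4-jet and mu = 7 give E_7.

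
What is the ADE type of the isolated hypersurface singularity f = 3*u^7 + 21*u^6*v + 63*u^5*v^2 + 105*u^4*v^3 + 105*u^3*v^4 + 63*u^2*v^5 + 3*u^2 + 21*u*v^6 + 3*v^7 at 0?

The Hessian of f at 0 has rank 1. Corank 1: A-series; mu = 6 gives A_6.

A_{6}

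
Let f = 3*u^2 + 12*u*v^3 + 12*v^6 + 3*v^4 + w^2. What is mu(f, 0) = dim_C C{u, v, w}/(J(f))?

3

The Hessian of f at 0 has rank 2. Corank 1: A-series; mu = 3 gives A_3.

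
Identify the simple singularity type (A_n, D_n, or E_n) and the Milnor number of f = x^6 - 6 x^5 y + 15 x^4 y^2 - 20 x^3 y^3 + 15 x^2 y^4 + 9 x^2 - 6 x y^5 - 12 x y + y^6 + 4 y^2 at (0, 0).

The Hessian of f at 0 is [[18, -12], [-12, 8]] with rank 1, so corank 1. A Groebner basis of the Jacobian ideal J(f) in C{x,y} is {y^5, x - 2*y/3}; counting standard monomials gives mu = 5. Corank 1: A-series; mu = 5 gives A_5.

Type A_{5}, Milnor number mu = 5.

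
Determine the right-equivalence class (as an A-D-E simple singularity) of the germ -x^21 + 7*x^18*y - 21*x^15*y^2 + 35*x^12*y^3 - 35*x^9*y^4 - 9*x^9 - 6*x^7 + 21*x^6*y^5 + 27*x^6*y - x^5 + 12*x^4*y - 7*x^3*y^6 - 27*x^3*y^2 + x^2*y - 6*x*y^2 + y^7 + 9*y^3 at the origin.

The Hessian of f at 0 is [[0, 0], [0, 0]] with rank 0, so corank 2. A Groebner basis of the Jacobian ideal J(f) in C{x,y} is {-81*x^2/3277 + x*y^3 + 16399*x*y/88479 - 9838*y^2/29493, -81*x^2/6554 + 22960*x*y/265437 + y^4 - 26237*y^2/176958, x^3 - 27*x*y^2 + 54*y^3, x^2*y - 6*x*y^2 + 9*y^3}; counting standard monomials gives mu = 8. Corank 2; j^3 = y*(x - 3*y)^2 has shape L^2 M (L != M), so D-series; mu = 8 gives D_8.

D_{8}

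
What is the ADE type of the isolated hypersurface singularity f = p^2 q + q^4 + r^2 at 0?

The Hessian of f at 0 is [[0, 0, 0], [0, 0, 0], [0, 0, 2]] with rank 1, so corank 2. A Groebner basis of the Jacobian ideal J(f) in C{p,q,r} is {p^3, p^2/4 + q^3, p*q, r}; counting standard monomials gives mu = 5. Corank 2; j^3 = p^2*q has shape L^2 M (L != M), so D-series; mu = 5 gives D_5.

D5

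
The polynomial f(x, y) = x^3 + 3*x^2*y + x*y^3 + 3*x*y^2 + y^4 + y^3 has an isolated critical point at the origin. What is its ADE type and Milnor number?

Type E_7, Milnor number mu = 7.

The Hessian of f at 0 has rank 0. Corank 2; j^3 = (x + y)^3 is a perfect cube, so E-series; the 4-jet and mu = 7 give E_7.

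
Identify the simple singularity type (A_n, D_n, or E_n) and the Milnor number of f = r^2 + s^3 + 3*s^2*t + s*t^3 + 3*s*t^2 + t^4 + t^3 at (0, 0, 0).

Type E7, Milnor number mu = 7.

The Hessian of f at 0 is [[0, 0, 0], [0, 0, 0], [0, 0, 2]] with rank 1, so corank 2. A Groebner basis of the Jacobian ideal J(f) in C{s,t,r} is {s^3 + 3*s^2*t + 6*s^2 + 12*s*t + 6*t^2, -3*s^2 + s*t^2 - 6*s*t - 3*t^2, 3*s^2 + 6*s*t + t^3 + 3*t^2, r}; counting standard monomials gives mu = 7. Corank 2; j^3 = (s + t)^3 is a perfect cube, so E-series; the 4-jet and mu = 7 give E_7.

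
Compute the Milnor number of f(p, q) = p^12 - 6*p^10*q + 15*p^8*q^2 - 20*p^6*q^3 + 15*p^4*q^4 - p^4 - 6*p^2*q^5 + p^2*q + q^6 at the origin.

7

The Hessian of f at 0 has rank 0. Corank 2; j^3 = p^2*q has shape L^2 M (L != M), so D-series; mu = 7 gives D_7.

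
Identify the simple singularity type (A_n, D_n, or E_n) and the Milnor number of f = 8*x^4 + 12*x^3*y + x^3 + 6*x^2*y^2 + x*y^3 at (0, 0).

The Hessian of f at 0 has rank 0. Corank 2; j^3 = x^3 is a perfect cube, so E-series; the 4-jet and mu = 7 give E_7.

Type E_7, Milnor number mu = 7.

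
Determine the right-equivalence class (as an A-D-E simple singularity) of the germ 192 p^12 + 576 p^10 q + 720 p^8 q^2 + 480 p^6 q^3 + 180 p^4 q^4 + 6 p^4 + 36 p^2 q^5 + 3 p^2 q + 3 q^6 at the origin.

D_7

The Hessian of f at 0 is [[0, 0], [0, 0]] with rank 0, so corank 2. A Groebner basis of the Jacobian ideal J(f) in C{p,q} is {p^2/6 + q^5, p^3, p*q}; counting standard monomials gives mu = 7. Corank 2; j^3 = 3*p^2*q has shape L^2 M (L != M), so D-series; mu = 7 gives D_7.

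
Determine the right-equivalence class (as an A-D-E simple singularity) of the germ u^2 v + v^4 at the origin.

D_5

The Hessian of f at 0 has rank 0. Corank 2; j^3 = u^2*v has shape L^2 M (L != M), so D-series; mu = 5 gives D_5.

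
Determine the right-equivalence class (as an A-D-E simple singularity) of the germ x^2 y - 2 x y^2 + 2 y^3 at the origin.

D_{4}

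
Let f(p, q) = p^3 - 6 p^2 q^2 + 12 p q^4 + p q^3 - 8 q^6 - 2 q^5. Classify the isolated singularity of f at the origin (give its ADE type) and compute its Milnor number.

The Hessian of f at 0 is [[0, 0], [0, 0]] with rank 0, so corank 2. A Groebner basis of the Jacobian ideal J(f) in C{p,q} is {-p^2/4 + q^4 - q^3/12, p^3, p^2*q + p^2/12 + q^3/36, -p^2/2 + p*q^2 - q^3/6}; counting standard monomials gives mu = 7. Corank 2; j^3 = p^3 is a perfect cube, so E-series; the 4-jet and mu = 7 give E_7.

Type E_{7}, Milnor number mu = 7.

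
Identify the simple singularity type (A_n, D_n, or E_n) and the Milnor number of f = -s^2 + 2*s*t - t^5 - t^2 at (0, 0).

The Hessian of f at 0 has rank 1. Corank 1: A-series; mu = 4 gives A_4.

Type A_4, Milnor number mu = 4.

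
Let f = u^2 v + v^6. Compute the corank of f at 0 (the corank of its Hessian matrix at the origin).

2

The Hessian at 0 is [[0, 0], [0, 0]] of rank 0; hence corank 2.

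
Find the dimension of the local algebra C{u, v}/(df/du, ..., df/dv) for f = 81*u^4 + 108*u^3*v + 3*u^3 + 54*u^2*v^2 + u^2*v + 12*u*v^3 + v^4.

5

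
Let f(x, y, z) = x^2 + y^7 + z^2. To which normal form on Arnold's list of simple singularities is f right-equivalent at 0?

A_{6}

The Hessian of f at 0 has rank 2. Corank 1: A-series; mu = 6 gives A_6.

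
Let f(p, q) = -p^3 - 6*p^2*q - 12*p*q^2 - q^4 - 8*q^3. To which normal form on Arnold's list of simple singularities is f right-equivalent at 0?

The Hessian of f at 0 is [[0, 0], [0, 0]] with rank 0, so corank 2. A Groebner basis of the Jacobian ideal J(f) in C{p,q} is {q^3, p^2 + 4*p*q + 4*q^2}; counting standard monomials gives mu = 6. Corank 2; j^3 = -(p + 2*q)^3 is a perfect cube, so E-series; the 4-jet and mu = 6 give E_6.

E_6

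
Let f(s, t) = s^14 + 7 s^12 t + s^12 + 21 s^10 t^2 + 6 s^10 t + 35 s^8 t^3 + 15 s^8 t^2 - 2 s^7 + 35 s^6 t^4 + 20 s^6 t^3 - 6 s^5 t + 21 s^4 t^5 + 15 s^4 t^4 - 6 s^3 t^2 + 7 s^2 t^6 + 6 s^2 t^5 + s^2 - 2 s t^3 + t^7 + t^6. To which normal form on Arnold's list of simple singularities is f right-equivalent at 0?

A_6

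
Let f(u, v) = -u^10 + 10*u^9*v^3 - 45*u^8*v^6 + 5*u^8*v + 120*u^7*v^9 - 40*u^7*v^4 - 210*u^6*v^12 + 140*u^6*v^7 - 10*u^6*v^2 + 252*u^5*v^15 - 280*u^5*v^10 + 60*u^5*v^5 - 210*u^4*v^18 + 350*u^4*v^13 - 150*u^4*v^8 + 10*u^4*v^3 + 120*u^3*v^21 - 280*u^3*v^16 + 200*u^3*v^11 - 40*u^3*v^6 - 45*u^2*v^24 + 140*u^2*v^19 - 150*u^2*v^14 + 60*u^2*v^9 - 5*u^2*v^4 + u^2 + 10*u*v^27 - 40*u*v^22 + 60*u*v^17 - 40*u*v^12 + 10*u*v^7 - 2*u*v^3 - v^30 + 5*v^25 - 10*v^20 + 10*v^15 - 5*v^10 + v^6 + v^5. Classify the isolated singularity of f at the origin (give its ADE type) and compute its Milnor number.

Type A_{4}, Milnor number mu = 4.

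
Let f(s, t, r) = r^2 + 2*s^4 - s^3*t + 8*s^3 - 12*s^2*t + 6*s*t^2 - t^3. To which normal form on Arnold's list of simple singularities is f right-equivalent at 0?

E7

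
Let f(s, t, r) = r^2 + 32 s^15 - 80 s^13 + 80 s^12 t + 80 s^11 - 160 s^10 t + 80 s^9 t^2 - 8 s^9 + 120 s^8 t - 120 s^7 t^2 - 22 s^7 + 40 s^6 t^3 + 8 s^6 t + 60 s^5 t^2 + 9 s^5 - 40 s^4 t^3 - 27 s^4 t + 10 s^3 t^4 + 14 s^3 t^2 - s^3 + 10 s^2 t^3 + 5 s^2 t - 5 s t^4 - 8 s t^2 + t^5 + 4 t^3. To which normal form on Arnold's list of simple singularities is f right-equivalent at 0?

D_6

The Hessian of f at 0 has rank 1. Corank 2; j^3 = -(s - 2*t)^2*(s - t) has shape L^2 M (L != M), so D-series; mu = 6 gives D_6.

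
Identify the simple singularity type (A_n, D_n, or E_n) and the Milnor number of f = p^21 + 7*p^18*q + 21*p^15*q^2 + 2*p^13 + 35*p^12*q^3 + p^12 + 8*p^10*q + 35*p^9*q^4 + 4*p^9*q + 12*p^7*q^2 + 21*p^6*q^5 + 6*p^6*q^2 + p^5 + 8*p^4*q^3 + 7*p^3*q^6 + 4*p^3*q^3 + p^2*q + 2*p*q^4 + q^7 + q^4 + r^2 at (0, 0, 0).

Type D_5, Milnor number mu = 5.

The Hessian of f at 0 has rank 1. Corank 2; j^3 = p^2*q has shape L^2 M (L != M), so D-series; mu = 5 gives D_5.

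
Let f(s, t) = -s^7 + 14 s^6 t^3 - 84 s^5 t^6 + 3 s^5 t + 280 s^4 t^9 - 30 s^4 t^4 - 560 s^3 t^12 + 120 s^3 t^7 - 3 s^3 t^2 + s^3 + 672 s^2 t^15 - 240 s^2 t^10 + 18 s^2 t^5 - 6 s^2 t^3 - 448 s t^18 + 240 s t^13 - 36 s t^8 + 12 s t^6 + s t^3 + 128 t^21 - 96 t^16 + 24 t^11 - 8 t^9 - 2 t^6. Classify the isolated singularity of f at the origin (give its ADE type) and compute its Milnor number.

The Hessian of f at 0 is [[0, 0], [0, 0]] with rank 0, so corank 2. A Groebner basis of the Jacobian ideal J(f) in C{s,t} is {s^3, s*t^2, 3*s^2 + t^3}; counting standard monomials gives mu = 7. Corank 2; j^3 = s^3 is a perfect cube, so E-series; the 4-jet and mu = 7 give E_7.

Type E_{7}, Milnor number mu = 7.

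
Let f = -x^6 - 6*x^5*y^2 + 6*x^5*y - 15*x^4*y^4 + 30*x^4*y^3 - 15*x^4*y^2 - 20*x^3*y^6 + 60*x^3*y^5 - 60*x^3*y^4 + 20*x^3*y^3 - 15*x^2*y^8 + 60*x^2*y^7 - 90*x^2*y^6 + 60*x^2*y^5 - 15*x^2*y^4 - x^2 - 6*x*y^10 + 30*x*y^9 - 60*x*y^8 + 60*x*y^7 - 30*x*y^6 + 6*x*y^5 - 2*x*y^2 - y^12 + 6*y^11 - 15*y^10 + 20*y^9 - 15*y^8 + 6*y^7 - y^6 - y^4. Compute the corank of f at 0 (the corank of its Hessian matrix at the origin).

1

Hessian at 0 has rank 1.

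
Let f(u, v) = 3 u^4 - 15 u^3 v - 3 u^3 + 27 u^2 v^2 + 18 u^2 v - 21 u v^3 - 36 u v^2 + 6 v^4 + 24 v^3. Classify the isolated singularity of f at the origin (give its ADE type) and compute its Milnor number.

Type E_{7}, Milnor number mu = 7.

The Hessian of f at 0 has rank 0. Corank 2; j^3 = -3*(u - 2*v)^3 is a perfect cube, so E-series; the 4-jet and mu = 7 give E_7.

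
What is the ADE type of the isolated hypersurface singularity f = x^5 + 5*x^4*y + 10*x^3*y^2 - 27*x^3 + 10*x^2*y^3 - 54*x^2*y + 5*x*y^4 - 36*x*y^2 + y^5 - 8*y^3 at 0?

E_{8}

The Hessian of f at 0 is [[0, 0], [0, 0]] with rank 0, so corank 2. A Groebner basis of the Jacobian ideal J(f) in C{x,y} is {y^5, x*y^3 + 3*y^4/4, x^2 + 4*x*y/3 + 4*y^2/9}; counting standard monomials gives mu = 8. Corank 2; j^3 = -(3*x + 2*y)^3 is a perfect cube, so E-series; the 5-jet and mu = 8 give E_8.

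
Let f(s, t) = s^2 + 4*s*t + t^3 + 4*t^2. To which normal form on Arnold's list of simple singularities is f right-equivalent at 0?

A_2

The Hessian of f at 0 has rank 1. Corank 1: A-series; mu = 2 gives A_2.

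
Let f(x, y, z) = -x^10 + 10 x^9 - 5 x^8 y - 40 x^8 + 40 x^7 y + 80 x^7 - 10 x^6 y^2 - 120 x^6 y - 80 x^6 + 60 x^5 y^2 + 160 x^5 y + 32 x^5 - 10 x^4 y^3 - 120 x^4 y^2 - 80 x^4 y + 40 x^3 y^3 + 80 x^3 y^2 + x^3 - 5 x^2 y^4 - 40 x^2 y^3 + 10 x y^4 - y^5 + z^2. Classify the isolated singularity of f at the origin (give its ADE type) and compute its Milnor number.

The Hessian of f at 0 is [[0, 0, 0], [0, 0, 0], [0, 0, 2]] with rank 1, so corank 2. A Groebner basis of the Jacobian ideal J(f) in C{x,y,z} is {y^5, x*y^3 - y^4/8, x^2, z}; counting standard monomials gives mu = 8. Corank 2; j^3 = x^3 is a perfect cube, so E-series; the 5-jet and mu = 8 give E_8.

Type E_8, Milnor number mu = 8.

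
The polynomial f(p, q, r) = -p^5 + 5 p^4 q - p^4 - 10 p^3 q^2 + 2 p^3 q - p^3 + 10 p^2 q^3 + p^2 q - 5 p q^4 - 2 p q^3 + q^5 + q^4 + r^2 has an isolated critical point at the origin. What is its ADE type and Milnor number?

The Hessian of f at 0 has rank 1. Corank 2; j^3 = -p^2*(p - q) has shape L^2 M (L != M), so D-series; mu = 5 gives D_5.

Type D_5, Milnor number mu = 5.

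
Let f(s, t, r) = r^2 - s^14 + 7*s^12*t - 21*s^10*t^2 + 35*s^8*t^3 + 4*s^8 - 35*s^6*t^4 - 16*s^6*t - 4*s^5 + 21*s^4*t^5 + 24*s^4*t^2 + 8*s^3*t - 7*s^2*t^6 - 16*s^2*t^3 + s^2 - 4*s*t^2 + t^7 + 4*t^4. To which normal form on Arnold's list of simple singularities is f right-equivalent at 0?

The Hessian of f at 0 has rank 2. Corank 1: A-series; mu = 6 gives A_6.

A_{6}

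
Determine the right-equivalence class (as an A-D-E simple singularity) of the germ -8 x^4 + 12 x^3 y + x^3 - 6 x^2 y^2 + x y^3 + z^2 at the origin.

The Hessian of f at 0 is [[0, 0, 0], [0, 0, 0], [0, 0, 2]] with rank 1, so corank 2. A Groebner basis of the Jacobian ideal J(f) in C{x,y,z} is {3*x^2/4 + y^4 + y^3/4, x^3, x^2*y - x^2/4 - y^3/12, -x^2 + x*y^2 - y^3/3, z}; counting standard monomials gives mu = 7. Corank 2; j^3 = x^3 is a perfect cube, so E-series; the 4-jet and mu = 7 give E_7.

E_7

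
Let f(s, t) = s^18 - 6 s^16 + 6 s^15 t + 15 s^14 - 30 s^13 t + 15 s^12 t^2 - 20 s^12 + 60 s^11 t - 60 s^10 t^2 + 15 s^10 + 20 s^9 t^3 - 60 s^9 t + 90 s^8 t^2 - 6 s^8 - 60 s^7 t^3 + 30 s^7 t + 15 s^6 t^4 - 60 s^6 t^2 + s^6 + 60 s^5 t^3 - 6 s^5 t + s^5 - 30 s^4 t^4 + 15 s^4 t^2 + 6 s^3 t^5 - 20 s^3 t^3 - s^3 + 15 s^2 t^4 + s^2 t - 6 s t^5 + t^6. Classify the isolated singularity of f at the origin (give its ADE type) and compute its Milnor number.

The Hessian of f at 0 is [[0, 0], [0, 0]] with rank 0, so corank 2. A Groebner basis of the Jacobian ideal J(f) in C{s,t} is {s*t/6 + t^5, s*t^2, s^2 - s*t}; counting standard monomials gives mu = 7. Corank 2; j^3 = -s^2*(s - t) has shape L^2 M (L != M), so D-series; mu = 7 gives D_7.

Type D_{7}, Milnor number mu = 7.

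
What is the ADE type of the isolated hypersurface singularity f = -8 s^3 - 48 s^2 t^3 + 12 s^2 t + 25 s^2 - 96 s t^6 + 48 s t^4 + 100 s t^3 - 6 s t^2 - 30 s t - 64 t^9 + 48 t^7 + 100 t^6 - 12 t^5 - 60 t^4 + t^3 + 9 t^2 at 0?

The Hessian of f at 0 has rank 1. Corank 1: A-series; mu = 2 gives A_2.

A2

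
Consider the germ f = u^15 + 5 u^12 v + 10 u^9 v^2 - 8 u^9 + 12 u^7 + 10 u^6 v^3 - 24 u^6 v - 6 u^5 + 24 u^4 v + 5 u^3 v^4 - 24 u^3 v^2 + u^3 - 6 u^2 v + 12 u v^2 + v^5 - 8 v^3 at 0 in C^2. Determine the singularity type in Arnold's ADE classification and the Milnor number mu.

The Hessian of f at 0 is [[0, 0], [0, 0]] with rank 0, so corank 2. A Groebner basis of the Jacobian ideal J(f) in C{u,v} is {-u^2/32 + u*v^3 + u*v/8 - v^2/8, v^4, u^3 - 12*u*v^2 + 16*v^3, u^2*v - 4*u*v^2 + 4*v^3}; counting standard monomials gives mu = 8. Corank 2; j^3 = (u - 2*v)^3 is a perfect cube, so E-series; the 5-jet and mu = 8 give E_8.

Type E_{8}, Milnor number mu = 8.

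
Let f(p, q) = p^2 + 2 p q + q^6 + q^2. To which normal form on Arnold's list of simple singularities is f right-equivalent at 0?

The Hessian of f at 0 is [[2, 2], [2, 2]] with rank 1, so corank 1. A Groebner basis of the Jacobian ideal J(f) in C{p,q} is {q^5, p + q}; counting standard monomials gives mu = 5. Corank 1: A-series; mu = 5 gives A_5.

A5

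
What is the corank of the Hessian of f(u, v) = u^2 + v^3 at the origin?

1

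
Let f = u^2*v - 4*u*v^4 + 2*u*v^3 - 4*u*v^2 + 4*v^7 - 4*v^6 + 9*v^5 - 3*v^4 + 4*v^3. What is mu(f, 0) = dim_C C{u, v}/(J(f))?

5

The Hessian of f at 0 has rank 0. Corank 2; j^3 = v*(u - 2*v)^2 has shape L^2 M (L != M), so D-series; mu = 5 gives D_5.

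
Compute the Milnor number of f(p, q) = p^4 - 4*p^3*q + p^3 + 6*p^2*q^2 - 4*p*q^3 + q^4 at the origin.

6

The Hessian of f at 0 is [[0, 0], [0, 0]] with rank 0, so corank 2. A Groebner basis of the Jacobian ideal J(f) in C{p,q} is {q^4, p*q^2 - q^3/3, p^2}; counting standard monomials gives mu = 6. Corank 2; j^3 = p^3 is a perfect cube, so E-series; the 4-jet and mu = 6 give E_6.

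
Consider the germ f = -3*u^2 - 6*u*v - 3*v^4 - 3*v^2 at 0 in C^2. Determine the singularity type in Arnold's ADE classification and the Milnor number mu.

Type A3, Milnor number mu = 3.

The Hessian of f at 0 is [[-6, -6], [-6, -6]] with rank 1, so corank 1. A Groebner basis of the Jacobian ideal J(f) in C{u,v} is {v^3, u + v}; counting standard monomials gives mu = 3. Corank 1: A-series; mu = 3 gives A_3.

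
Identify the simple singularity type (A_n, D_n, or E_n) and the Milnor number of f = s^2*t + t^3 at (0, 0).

Type D_{4}, Milnor number mu = 4.

The Hessian of f at 0 is [[0, 0], [0, 0]] with rank 0, so corank 2. A Groebner basis of the Jacobian ideal J(f) in C{s,t} is {t^3, s^2 + 3*t^2, s*t}; counting standard monomials gives mu = 4. Corank 2; j^3 = t*(s^2 + t^2) splits into three distinct lines over C (the quadratic factor has nonzero discriminant), so D_4.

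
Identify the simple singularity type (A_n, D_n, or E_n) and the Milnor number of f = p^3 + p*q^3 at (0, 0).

Type E_{7}, Milnor number mu = 7.

The Hessian of f at 0 has rank 0. Corank 2; j^3 = p^3 is a perfect cube, so E-series; the 4-jet and mu = 7 give E_7.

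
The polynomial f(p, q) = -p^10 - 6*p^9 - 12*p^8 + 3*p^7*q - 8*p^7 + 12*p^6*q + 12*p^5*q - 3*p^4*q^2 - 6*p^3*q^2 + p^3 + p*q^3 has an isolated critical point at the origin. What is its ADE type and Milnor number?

Type E_{7}, Milnor number mu = 7.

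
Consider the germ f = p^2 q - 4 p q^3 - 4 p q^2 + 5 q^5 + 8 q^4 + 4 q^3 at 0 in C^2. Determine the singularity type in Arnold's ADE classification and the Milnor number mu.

Type D_{6}, Milnor number mu = 6.

The Hessian of f at 0 is [[0, 0], [0, 0]] with rank 0, so corank 2. A Groebner basis of the Jacobian ideal J(f) in C{p,q} is {p^3 + 24*p^2 - 100*p*q + 104*q^2, p^2*q + 8*p^2 - 34*p*q + 36*q^2, 2*p^2 + p*q^2 - 9*p*q + 10*q^2, -p*q/2 + q^3 + q^2}; counting standard monomials gives mu = 6. Corank 2; j^3 = q*(p - 2*q)^2 has shape L^2 M (L != M), so D-series; mu = 6 gives D_6.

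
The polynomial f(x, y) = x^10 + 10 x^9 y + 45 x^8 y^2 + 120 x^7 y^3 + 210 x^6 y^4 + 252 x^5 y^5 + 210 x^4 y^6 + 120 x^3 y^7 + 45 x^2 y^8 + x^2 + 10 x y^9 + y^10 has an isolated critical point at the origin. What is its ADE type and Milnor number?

Type A_{9}, Milnor number mu = 9.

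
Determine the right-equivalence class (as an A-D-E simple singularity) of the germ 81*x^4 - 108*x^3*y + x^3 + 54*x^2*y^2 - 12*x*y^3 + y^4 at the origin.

E_{6}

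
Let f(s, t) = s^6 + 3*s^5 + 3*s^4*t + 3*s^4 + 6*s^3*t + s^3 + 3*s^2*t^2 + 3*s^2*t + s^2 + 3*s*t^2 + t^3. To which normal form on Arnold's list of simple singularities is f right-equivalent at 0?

The Hessian of f at 0 has rank 1. Corank 1: A-series; mu = 2 gives A_2.

A2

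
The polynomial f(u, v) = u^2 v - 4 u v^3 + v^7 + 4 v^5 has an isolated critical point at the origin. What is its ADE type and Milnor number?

The Hessian of f at 0 has rank 0. Corank 2; j^3 = u^2*v has shape L^2 M (L != M), so D-series; mu = 8 gives D_8.

Type D8, Milnor number mu = 8.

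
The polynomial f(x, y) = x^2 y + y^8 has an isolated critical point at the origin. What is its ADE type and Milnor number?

Type D9, Milnor number mu = 9.

The Hessian of f at 0 has rank 0. Corank 2; j^3 = x^2*y has shape L^2 M (L != M), so D-series; mu = 9 gives D_9.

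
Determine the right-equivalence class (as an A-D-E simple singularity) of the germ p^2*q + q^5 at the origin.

The Hessian of f at 0 has rank 0. Corank 2; j^3 = p^2*q has shape L^2 M (L != M), so D-series; mu = 6 gives D_6.

D_6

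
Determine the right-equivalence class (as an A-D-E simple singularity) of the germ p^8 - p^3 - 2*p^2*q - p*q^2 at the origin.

D_{9}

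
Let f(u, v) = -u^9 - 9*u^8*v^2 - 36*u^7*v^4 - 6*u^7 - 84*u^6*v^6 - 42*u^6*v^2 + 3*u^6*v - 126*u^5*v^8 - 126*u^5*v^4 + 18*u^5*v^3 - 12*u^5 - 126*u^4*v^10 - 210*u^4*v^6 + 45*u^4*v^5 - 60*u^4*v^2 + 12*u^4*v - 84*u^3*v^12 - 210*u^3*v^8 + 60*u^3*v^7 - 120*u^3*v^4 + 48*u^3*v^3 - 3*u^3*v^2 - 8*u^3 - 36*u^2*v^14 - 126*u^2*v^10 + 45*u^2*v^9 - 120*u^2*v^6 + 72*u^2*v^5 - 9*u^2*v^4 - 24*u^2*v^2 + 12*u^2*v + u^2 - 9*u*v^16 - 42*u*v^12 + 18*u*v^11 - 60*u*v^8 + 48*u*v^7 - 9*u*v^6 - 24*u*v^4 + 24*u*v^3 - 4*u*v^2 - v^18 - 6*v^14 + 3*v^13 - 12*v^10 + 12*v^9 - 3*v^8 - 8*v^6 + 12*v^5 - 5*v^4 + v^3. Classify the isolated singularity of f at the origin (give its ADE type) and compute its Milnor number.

The Hessian of f at 0 is [[2, 0], [0, 0]] with rank 1, so corank 1. A Groebner basis of the Jacobian ideal J(f) in C{u,v} is {v^2, u}; counting standard monomials gives mu = 2. Corank 1: A-series; mu = 2 gives A_2.

Type A_2, Milnor number mu = 2.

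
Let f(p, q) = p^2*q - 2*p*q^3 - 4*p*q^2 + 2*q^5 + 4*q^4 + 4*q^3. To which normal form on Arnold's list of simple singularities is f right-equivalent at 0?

D_{6}

The Hessian of f at 0 is [[0, 0], [0, 0]] with rank 0, so corank 2. A Groebner basis of the Jacobian ideal J(f) in C{p,q} is {p^3 + 3*p^2 - 20*p*q + 28*q^2, p^2*q + p^2 - 8*p*q + 12*q^2, p^2/4 + p*q^2 - 3*p*q + 5*q^2, -p*q + q^3 + 2*q^2}; counting standard monomials gives mu = 6. Corank 2; j^3 = q*(p - 2*q)^2 has shape L^2 M (L != M), so D-series; mu = 6 gives D_6.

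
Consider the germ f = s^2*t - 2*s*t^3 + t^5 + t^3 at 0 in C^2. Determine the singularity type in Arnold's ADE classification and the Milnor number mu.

Type D_{4}, Milnor number mu = 4.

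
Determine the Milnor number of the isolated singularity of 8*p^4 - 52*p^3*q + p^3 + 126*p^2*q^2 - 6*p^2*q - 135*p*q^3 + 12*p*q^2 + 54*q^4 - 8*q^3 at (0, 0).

7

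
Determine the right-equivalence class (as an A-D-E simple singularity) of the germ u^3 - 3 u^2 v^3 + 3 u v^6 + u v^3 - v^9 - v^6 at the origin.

The Hessian of f at 0 has rank 0. Corank 2; j^3 = u^3 is a perfect cube, so E-series; the 4-jet and mu = 7 give E_7.

E_{7}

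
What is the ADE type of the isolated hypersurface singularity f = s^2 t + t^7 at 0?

The Hessian of f at 0 is [[0, 0], [0, 0]] with rank 0, so corank 2. A Groebner basis of the Jacobian ideal J(f) in C{s,t} is {s^2/7 + t^6, s^3, s*t}; counting standard monomials gives mu = 8. Corank 2; j^3 = s^2*t has shape L^2 M (L != M), so D-series; mu = 8 gives D_8.

D_8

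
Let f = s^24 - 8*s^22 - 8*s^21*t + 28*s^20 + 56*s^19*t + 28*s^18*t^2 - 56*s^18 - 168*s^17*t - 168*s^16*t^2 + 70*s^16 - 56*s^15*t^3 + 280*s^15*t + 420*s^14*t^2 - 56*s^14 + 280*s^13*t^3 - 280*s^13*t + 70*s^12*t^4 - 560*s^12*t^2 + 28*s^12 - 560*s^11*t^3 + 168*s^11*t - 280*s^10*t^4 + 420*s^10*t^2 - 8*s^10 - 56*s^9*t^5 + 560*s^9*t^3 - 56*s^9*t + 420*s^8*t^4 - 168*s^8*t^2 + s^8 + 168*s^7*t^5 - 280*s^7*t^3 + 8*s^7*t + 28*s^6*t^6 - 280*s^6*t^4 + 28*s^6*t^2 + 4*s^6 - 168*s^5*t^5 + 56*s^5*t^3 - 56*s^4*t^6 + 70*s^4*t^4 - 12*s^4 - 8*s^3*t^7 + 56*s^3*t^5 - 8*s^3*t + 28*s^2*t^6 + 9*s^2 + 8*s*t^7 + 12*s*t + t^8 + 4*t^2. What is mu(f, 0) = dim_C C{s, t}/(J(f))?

7

The Hessian of f at 0 has rank 1. Corank 1: A-series; mu = 7 gives A_7.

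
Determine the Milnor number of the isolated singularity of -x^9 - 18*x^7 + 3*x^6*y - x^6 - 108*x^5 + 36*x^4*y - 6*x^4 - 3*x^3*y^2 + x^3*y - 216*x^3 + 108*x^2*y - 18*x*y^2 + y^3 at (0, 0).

7

The Hessian of f at 0 is [[0, 0], [0, 0]] with rank 0, so corank 2. A Groebner basis of the Jacobian ideal J(f) in C{x,y} is {5038848*x^2 - 1679616*x*y + y^4 + 216*y^3 + 139968*y^2, x^3 + 108*x^2 - 36*x*y + 3*y^2, x^2*y + 648*x^2 - 216*x*y + 18*y^2, 2592*x^2 + x*y^2 - 864*x*y - y^3/18 + 72*y^2}; counting standard monomials gives mu = 7. Corank 2; j^3 = -(6*x - y)^3 is a perfect cube, so E-series; the 4-jet and mu = 7 give E_7.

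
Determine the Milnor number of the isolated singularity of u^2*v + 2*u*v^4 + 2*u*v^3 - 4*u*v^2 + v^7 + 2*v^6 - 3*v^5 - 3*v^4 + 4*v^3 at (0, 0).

The Hessian of f at 0 has rank 0. Corank 2; j^3 = v*(u - 2*v)^2 has shape L^2 M (L != M), so D-series; mu = 5 gives D_5.

5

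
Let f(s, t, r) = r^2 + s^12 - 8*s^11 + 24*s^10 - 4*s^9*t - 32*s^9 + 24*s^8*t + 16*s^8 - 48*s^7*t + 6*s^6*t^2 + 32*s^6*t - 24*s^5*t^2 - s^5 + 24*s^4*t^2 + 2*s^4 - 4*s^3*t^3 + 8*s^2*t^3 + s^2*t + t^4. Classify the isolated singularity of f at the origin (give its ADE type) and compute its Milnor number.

Type D_5, Milnor number mu = 5.

The Hessian of f at 0 is [[0, 0, 0], [0, 0, 0], [0, 0, 2]] with rank 1, so corank 2. A Groebner basis of the Jacobian ideal J(f) in C{s,t,r} is {s^3, s^2/4 + t^3, s*t, r}; counting standard monomials gives mu = 5. Corank 2; j^3 = s^2*t has shape L^2 M (L != M), so D-series; mu = 5 gives D_5.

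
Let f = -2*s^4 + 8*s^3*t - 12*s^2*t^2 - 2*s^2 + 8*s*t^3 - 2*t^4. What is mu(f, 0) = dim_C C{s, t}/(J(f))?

3

The Hessian of f at 0 is [[-4, 0], [0, 0]] with rank 1, so corank 1. A Groebner basis of the Jacobian ideal J(f) in C{s,t} is {t^3, s}; counting standard monomials gives mu = 3. Corank 1: A-series; mu = 3 gives A_3.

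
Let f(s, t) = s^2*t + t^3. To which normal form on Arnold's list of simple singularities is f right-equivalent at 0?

D_{4}

The Hessian of f at 0 has rank 0. Corank 2; j^3 = t*(s^2 + t^2) splits into three distinct lines over C (the quadratic factor has nonzero discriminant), so D_4.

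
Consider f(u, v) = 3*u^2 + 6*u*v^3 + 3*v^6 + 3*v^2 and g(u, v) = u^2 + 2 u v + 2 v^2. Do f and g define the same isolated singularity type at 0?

The Hessian of f at 0 is [[6, 0], [0, 6]] with rank 2, so corank 0. A Groebner basis of the Jacobian ideal J(f) in C{u,v} is {u, v}; counting standard monomials gives mu = 1. Corank 0: nondegenerate Morse point, so A_1. The Hessian of g at 0 is [[2, 2], [2, 4]] with rank 2, so corank 0. A Groebner basis of the Jacobian ideal J(g) in C{u,v} is {u, v}; counting standard monomials gives mu = 1. Corank 0: nondegenerate Morse point, so A_1. Both have type A_1, hence right-equivalent.

Yes.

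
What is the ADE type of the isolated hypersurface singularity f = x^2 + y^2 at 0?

The Hessian of f at 0 has rank 2. Corank 0: nondegenerate Morse point, so A_1.

A_{1}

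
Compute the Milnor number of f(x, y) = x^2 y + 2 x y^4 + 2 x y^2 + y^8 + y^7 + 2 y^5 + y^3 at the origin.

9

The Hessian of f at 0 has rank 0. Corank 2; j^3 = y*(x + y)^2 has shape L^2 M (L != M), so D-series; mu = 9 gives D_9.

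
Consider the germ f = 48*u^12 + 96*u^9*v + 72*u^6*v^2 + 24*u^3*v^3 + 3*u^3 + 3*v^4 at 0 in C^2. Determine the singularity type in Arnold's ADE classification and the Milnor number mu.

The Hessian of f at 0 has rank 0. Corank 2; j^3 = 3*u^3 is a perfect cube, so E-series; the 4-jet and mu = 6 give E_6.

Type E6, Milnor number mu = 6.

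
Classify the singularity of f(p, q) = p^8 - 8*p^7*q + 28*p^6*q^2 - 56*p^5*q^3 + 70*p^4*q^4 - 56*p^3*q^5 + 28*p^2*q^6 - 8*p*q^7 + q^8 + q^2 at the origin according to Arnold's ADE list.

A7

The Hessian of f at 0 has rank 1. Corank 1: A-series; mu = 7 gives A_7.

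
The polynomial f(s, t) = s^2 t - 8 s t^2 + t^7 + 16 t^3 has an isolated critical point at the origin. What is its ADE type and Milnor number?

Type D8, Milnor number mu = 8.

The Hessian of f at 0 is [[0, 0], [0, 0]] with rank 0, so corank 2. A Groebner basis of the Jacobian ideal J(f) in C{s,t} is {s^2/7 + t^6 - 16*t^2/7, s^3 - 64*t^3, s*t - 4*t^2}; counting standard monomials gives mu = 8. Corank 2; j^3 = t*(s - 4*t)^2 has shape L^2 M (L != M), so D-series; mu = 8 gives D_8.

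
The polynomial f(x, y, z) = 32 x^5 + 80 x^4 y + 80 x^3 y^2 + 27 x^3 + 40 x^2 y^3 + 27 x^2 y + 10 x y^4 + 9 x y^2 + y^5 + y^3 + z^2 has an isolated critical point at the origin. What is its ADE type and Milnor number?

The Hessian of f at 0 is [[0, 0, 0], [0, 0, 0], [0, 0, 2]] with rank 1, so corank 2. A Groebner basis of the Jacobian ideal J(f) in C{x,y,z} is {y^5, x*y^3 + 3*y^4/8, x^2 + 2*x*y/3 + y^2/9, z}; counting standard monomials gives mu = 8. Corank 2; j^3 = (3*x + y)^3 is a perfect cube, so E-series; the 5-jet and mu = 8 give E_8.

Type E_{8}, Milnor number mu = 8.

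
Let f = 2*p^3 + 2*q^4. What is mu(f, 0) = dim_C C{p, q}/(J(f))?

6

The Hessian of f at 0 has rank 0. Corank 2; j^3 = 2*p^3 is a perfect cube, so E-series; the 4-jet and mu = 6 give E_6.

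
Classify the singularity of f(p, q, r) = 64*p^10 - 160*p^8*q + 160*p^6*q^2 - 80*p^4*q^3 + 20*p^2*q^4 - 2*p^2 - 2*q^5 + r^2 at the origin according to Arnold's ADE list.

A_{4}

The Hessian of f at 0 has rank 2. Corank 1: A-series; mu = 4 gives A_4.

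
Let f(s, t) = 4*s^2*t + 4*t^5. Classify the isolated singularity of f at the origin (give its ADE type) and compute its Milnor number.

The Hessian of f at 0 has rank 0. Corank 2; j^3 = 4*s^2*t has shape L^2 M (L != M), so D-series; mu = 6 gives D_6.

Type D_{6}, Milnor number mu = 6.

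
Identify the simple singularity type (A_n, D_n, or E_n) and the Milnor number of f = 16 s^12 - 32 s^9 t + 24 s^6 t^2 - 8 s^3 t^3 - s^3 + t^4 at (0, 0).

Type E6, Milnor number mu = 6.

The Hessian of f at 0 has rank 0. Corank 2; j^3 = -s^3 is a perfect cube, so E-series; the 4-jet and mu = 6 give E_6.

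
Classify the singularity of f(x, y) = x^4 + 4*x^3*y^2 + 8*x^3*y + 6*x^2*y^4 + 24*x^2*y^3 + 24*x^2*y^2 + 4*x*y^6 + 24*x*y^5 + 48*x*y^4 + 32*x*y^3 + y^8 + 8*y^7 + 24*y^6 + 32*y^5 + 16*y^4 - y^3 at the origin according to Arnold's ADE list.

The Hessian of f at 0 has rank 0. Corank 2; j^3 = -y^3 is a perfect cube, so E-series; the 4-jet and mu = 6 give E_6.

E_{6}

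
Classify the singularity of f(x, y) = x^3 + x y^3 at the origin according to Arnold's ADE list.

E_7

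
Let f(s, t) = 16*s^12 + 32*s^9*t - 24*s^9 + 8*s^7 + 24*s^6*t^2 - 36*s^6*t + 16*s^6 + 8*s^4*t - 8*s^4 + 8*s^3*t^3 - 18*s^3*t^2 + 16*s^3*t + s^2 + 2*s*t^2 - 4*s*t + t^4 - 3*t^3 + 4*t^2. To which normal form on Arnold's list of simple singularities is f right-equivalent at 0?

A_{2}

The Hessian of f at 0 is [[2, -4], [-4, 8]] with rank 1, so corank 1. A Groebner basis of the Jacobian ideal J(f) in C{s,t} is {t^2, s - 2*t}; counting standard monomials gives mu = 2. Corank 1: A-series; mu = 2 gives A_2.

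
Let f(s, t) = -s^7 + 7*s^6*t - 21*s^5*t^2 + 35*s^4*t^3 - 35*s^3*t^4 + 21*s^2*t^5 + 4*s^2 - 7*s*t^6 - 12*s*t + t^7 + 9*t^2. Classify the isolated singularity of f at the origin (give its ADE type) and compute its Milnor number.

The Hessian of f at 0 is [[8, -12], [-12, 18]] with rank 1, so corank 1. A Groebner basis of the Jacobian ideal J(f) in C{s,t} is {t^6, s - 3*t/2}; counting standard monomials gives mu = 6. Corank 1: A-series; mu = 6 gives A_6.

Type A_{6}, Milnor number mu = 6.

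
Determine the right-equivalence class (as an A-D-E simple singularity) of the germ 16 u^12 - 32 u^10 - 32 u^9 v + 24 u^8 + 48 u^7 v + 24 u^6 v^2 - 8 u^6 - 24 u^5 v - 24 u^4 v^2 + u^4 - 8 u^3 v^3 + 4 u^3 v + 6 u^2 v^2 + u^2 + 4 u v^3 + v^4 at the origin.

The Hessian of f at 0 has rank 1. Corank 1: A-series; mu = 3 gives A_3.

A_{3}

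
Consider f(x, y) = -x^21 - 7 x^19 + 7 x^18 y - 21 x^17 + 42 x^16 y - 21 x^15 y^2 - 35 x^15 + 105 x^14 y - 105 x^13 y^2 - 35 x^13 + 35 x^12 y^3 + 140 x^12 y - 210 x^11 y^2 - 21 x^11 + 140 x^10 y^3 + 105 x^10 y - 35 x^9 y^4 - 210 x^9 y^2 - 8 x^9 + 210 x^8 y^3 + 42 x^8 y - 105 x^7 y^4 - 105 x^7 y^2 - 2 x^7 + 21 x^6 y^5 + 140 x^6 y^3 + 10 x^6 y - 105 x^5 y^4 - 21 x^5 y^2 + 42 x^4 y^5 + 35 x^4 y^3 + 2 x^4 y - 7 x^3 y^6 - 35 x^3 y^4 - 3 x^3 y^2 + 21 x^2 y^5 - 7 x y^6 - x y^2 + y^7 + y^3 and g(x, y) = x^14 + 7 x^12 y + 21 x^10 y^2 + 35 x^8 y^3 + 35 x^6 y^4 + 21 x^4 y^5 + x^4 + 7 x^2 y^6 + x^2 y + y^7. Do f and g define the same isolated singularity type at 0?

Yes.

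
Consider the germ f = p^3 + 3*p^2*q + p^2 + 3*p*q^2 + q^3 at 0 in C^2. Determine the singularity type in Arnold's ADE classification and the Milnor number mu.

Type A2, Milnor number mu = 2.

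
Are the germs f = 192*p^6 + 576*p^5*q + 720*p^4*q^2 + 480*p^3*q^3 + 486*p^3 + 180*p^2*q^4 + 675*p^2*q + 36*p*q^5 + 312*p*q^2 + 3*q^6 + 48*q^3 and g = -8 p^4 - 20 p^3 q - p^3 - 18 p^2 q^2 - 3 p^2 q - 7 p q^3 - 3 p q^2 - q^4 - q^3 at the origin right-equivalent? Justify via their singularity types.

No.

The Hessian of f at 0 has rank 0. Corank 2; j^3 = 3*(2*p + q)*(9*p + 4*q)^2 has shape L^2 M (L != M), so D-series; mu = 7 gives D_7. The Hessian of g at 0 has rank 0. Corank 2; j^3 = -(p + q)^3 is a perfect cube, so E-series; the 4-jet and mu = 7 give E_7. f is D_7 but g is E_7, hence not right-equivalent.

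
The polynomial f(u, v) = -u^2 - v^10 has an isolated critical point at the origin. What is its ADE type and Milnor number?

Type A_9, Milnor number mu = 9.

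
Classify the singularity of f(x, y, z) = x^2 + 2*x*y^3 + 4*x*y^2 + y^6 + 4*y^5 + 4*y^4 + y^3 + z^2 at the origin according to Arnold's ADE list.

The Hessian of f at 0 is [[2, 0, 0], [0, 0, 0], [0, 0, 2]] with rank 2, so corank 1. A Groebner basis of the Jacobian ideal J(f) in C{x,y,z} is {y^2, x, z}; counting standard monomials gives mu = 2. Corank 1: A-series; mu = 2 gives A_2.

A2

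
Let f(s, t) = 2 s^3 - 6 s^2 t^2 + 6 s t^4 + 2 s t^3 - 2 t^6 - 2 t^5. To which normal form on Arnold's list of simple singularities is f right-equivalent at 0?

The Hessian of f at 0 is [[0, 0], [0, 0]] with rank 0, so corank 2. A Groebner basis of the Jacobian ideal J(f) in C{s,t} is {-s^2 + t^4 - t^3/3, s^3, s^2*t + s^2/3 + t^3/9, -s^2 + s*t^2 - t^3/3}; counting standard monomials gives mu = 7. Corank 2; j^3 = 2*s^3 is a perfect cube, so E-series; the 4-jet and mu = 7 give E_7.

E_7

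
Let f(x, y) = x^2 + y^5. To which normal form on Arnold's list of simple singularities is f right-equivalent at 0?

The Hessian of f at 0 is [[2, 0], [0, 0]] with rank 1, so corank 1. A Groebner basis of the Jacobian ideal J(f) in C{x,y} is {y^4, x}; counting standard monomials gives mu = 4. Corank 1: A-series; mu = 4 gives A_4.

A_{4}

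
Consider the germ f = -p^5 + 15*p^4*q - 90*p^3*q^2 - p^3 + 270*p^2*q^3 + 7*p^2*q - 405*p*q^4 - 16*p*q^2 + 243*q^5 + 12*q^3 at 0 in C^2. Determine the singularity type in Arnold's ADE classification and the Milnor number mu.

Type D6, Milnor number mu = 6.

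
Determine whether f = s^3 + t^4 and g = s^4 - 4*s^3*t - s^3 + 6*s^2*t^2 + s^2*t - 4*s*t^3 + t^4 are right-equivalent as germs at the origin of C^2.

The Hessian of f at 0 has rank 0. Corank 2; j^3 = s^3 is a perfect cube, so E-series; the 4-jet and mu = 6 give E_6. The Hessian of g at 0 has rank 0. Corank 2; j^3 = -s^2*(s - t) has shape L^2 M (L != M), so D-series; mu = 5 gives D_5. f is E_6 but g is D_5, hence not right-equivalent.

No.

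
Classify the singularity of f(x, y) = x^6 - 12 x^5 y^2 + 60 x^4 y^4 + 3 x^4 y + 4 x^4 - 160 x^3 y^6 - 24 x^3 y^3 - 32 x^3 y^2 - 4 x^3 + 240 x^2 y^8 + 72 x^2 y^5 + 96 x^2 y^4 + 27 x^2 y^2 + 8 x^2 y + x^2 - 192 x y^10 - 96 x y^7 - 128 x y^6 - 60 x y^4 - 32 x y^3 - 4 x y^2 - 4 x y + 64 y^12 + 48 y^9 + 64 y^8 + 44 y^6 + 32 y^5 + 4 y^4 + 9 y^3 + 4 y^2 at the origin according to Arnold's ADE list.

The Hessian of f at 0 has rank 1. Corank 1: A-series; mu = 2 gives A_2.

A2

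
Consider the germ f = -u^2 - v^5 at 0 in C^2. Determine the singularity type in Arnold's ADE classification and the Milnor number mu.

Type A_{4}, Milnor number mu = 4.

The Hessian of f at 0 is [[-2, 0], [0, 0]] with rank 1, so corank 1. A Groebner basis of the Jacobian ideal J(f) in C{u,v} is {v^4, u}; counting standard monomials gives mu = 4. Corank 1: A-series; mu = 4 gives A_4.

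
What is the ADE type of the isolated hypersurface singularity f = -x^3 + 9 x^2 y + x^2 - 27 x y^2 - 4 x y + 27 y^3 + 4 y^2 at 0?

A2

The Hessian of f at 0 is [[2, -4], [-4, 8]] with rank 1, so corank 1. A Groebner basis of the Jacobian ideal J(f) in C{x,y} is {y^2, x - 2*y}; counting standard monomials gives mu = 2. Corank 1: A-series; mu = 2 gives A_2.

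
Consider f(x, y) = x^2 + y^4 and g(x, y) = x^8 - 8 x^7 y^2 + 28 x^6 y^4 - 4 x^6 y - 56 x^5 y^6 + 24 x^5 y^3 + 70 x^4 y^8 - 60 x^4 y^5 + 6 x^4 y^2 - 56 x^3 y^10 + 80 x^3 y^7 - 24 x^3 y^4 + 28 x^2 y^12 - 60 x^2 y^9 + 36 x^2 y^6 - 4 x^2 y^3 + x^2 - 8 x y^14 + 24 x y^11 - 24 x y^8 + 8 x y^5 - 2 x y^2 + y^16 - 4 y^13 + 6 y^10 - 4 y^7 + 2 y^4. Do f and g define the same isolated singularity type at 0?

Yes.

The Hessian of f at 0 has rank 1. Corank 1: A-series; mu = 3 gives A_3. The Hessian of g at 0 has rank 1. Corank 1: A-series; mu = 3 gives A_3. Both have type A_3, hence right-equivalent.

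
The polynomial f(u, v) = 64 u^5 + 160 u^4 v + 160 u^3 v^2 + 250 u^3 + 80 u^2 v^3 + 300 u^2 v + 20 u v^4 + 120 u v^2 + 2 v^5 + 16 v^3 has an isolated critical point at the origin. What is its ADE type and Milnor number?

The Hessian of f at 0 has rank 0. Corank 2; j^3 = 2*(5*u + 2*v)^3 is a perfect cube, so E-series; the 5-jet and mu = 8 give E_8.

Type E_{8}, Milnor number mu = 8.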